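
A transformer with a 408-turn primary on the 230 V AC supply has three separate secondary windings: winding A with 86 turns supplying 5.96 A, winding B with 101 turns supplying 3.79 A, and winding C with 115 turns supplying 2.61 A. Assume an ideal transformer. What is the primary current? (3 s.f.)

V_A = 230 × 86/408 = 48.480 V; V_B = 230 × 101/408 = 56.936 V; V_C = 230 × 115/408 = 64.828 V.
P_out = V_A I_A + V_B I_B + V_C I_C = 48.480×5.96 + 56.936×3.79 + 64.828×2.61 = 288.94 + 215.79 + 169.20 = 673.93 W.
Ideal ⇒ P_in = P_out, so I_p = P_out/V_p = 673.93/230 = 2.93 A.

I_p ≈ 2.93 A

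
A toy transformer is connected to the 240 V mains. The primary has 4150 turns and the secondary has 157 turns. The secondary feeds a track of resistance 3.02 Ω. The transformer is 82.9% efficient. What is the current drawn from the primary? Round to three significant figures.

I_p ≈ 0.137 A

V_s = 240 × 157/4150 = 9.0795 V.
I_s = V_s/R = 9.0795/3.02 = 3.0065 A.
P_out = V_s I_s = 9.0795 × 3.0065 = 27.297 W.
P_in = P_out/η = 27.297/0.829 = 32.928 W.
I_p = P_in/V_p = 32.928/240 = 0.137 A.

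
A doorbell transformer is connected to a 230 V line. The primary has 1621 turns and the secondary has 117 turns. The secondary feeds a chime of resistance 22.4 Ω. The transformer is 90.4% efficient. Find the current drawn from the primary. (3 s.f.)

I_p ≈ 0.0592 A

V_s = 230 × 117/1621 = 16.601 V.
I_s = V_s/R = 16.601/22.4 = 0.74111 A.
P_out = V_s I_s = 16.601 × 0.74111 = 12.303 W.
P_in = P_out/η = 12.303/0.904 = 13.610 W.
I_p = P_in/V_p = 13.610/230 = 0.0592 A.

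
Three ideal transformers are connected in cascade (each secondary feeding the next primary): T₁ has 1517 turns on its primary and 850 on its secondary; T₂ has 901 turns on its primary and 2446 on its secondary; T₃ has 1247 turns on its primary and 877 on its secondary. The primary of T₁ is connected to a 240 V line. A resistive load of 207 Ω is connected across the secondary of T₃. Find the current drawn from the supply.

Secondary of T₁: V = 240.00 × 850/1517 = 134.48 V.
Secondary of T₂: V = 134.48 × 2446/901 = 365.07 V.
Secondary of T₃: V = 365.07 × 877/1247 = 256.75 V.
I_load = 256.75/207 = 1.2403 A, so P_out = 256.75 × 1.2403 = 318.46 W.
All ideal ⇒ P_in = P_out, so I_supply = 318.46/240 = 1.33 A.

I_supply ≈ 1.33 A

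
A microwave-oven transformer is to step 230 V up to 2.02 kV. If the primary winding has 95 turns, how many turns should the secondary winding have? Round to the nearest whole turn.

N_s = 834 turns

N_s/N_p = V_s/V_p, so N_s = 95 × 2020/230 = 834.3 ≈ 834 turns.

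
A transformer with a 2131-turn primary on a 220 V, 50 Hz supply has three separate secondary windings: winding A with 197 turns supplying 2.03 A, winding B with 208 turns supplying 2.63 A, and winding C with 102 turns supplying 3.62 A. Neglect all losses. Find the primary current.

I_p ≈ 0.618 A

V_A = 220 × 197/2131 = 20.338 V; V_B = 220 × 208/2131 = 21.473 V; V_C = 220 × 102/2131 = 10.530 V.
P_out = V_A I_A + V_B I_B + V_C I_C = 20.338×2.03 + 21.473×2.63 + 10.530×3.62 = 41.286 + 56.475 + 38.120 = 135.88 W.
Ideal ⇒ P_in = P_out, so I_p = P_out/V_p = 135.88/220 = 0.618 A.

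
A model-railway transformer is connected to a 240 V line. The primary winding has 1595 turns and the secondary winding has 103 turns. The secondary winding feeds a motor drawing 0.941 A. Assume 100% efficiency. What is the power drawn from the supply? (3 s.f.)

P ≈ 14.6 W

I_p = I_s × N_s/N_p = 0.941 × 103/1595 = 0.060767 A.
P = V_p I_p = 240 × 0.060767 = 14.6 W.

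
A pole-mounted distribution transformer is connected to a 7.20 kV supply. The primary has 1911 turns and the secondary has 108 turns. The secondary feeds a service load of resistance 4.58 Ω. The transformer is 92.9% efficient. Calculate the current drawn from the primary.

V_s = 7200 × 108/1911 = 406.91 V.
I_s = V_s/R = 406.91/4.58 = 88.844 A.
P_out = V_s I_s = 406.91 × 88.844 = 36151 W.
P_in = P_out/η = 36151/0.929 = 38914 W.
I_p = P_in/V_p = 38914/7200 = 5.40 A.

I_p ≈ 5.40 A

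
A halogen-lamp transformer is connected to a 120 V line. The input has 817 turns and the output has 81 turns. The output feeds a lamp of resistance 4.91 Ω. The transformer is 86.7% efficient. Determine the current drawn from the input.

V_out = 120 × 81/817 = 11.897 V.
I_out = V_out/R = 11.897/4.91 = 2.4231 A.
P_out = V_out I_out = 11.897 × 2.4231 = 28.827 W.
P_in = P_out/η = 28.827/0.867 = 33.250 W.
I_in = P_in/V_in = 33.250/120 = 0.277 A.

I_in ≈ 0.277 A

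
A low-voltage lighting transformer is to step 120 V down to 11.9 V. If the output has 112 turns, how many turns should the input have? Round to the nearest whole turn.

N_in = 1129 turns

N_in/N_out = V_in/V_out, so N_in = 112 × 120/11.9 = 1129.4 ≈ 1129 turns.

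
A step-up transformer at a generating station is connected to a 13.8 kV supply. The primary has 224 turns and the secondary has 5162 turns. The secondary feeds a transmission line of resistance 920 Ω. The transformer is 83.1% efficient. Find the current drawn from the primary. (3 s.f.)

V_s = 13800 × 5162/224 = 318020 V.
I_s = V_s/R = 318020/920 = 345.67 A.
P_out = V_s I_s = 318020 × 345.67 = 1.0993×10^8 W.
P_in = P_out/η = 1.0993×10^8/0.831 = 1.3228×10^8 W.
I_p = P_in/V_p = 1.3228×10^8/13800 = 9590 A.

I_p ≈ 9590 A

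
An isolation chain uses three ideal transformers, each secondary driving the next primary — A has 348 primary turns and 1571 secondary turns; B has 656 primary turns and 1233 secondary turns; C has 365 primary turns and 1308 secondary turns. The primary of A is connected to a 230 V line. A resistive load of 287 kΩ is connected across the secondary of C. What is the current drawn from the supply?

Secondary of A: V = 230.00 × 1571/348 = 1038.3 V.
Secondary of B: V = 1038.3 × 1233/656 = 1951.6 V.
Secondary of C: V = 1951.6 × 1308/365 = 6993.6 V.
I_load = 6993.6/287000 = 0.024368 A, so P_out = 6993.6 × 0.024368 = 170.42 W.
All ideal ⇒ P_in = P_out, so I_supply = 170.42/230 = 0.741 A.

I_supply ≈ 0.741 A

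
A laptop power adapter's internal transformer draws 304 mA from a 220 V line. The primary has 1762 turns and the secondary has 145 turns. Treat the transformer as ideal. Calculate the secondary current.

I_s ≈ 3.69 A

I_s/I_p = N_p/N_s, so I_s = 0.304 × 1762/145 = 3.69 A.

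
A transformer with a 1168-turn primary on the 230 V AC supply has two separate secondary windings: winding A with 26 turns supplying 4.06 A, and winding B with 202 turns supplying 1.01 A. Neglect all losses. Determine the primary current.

I_p ≈ 0.265 A

V_A = 230 × 26/1168 = 5.1199 V; V_B = 230 × 202/1168 = 39.777 V.
P_out = V_A I_A + V_B I_B = 5.1199×4.06 + 39.777×1.01 = 20.787 + 40.175 = 60.962 W.
Ideal ⇒ P_in = P_out, so I_p = P_out/V_p = 60.962/230 = 0.265 A.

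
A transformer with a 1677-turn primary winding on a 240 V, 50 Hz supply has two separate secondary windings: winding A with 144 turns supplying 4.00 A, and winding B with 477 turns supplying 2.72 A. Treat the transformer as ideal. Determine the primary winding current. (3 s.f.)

V_A = 240 × 144/1677 = 20.608 V; V_B = 240 × 477/1677 = 68.265 V.
P_out = V_A I_A + V_B I_B = 20.608×4.00 + 68.265×2.72 = 82.433 + 185.68 = 268.11 W.
Ideal ⇒ P_in = P_out, so I_p = P_out/V_p = 268.11/240 = 1.12 A.

I_p ≈ 1.12 A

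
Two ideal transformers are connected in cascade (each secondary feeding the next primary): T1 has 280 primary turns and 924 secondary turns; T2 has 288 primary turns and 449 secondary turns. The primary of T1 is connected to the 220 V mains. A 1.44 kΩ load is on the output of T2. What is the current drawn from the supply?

After T1: V = 220.00 × 924/280 = 726.00 V.
After T2: V = 726.00 × 449/288 = 1131.9 V.
I_load = 1131.9/1440 = 0.78601 A, so P_out = 1131.9 × 0.78601 = 889.65 W.
All ideal ⇒ P_in = P_out, so I_supply = 889.65/220 = 4.04 A.

I_supply ≈ 4.04 A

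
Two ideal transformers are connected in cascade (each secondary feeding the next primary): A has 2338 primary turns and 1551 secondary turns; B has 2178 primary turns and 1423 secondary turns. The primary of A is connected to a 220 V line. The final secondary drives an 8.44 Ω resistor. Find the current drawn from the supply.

I_supply ≈ 4.90 A

Secondary of A: V = 220.00 × 1551/2338 = 145.95 V.
Secondary of B: V = 145.95 × 1423/2178 = 95.354 V.
I_load = 95.354/8.44 = 11.298 A, so P_out = 95.354 × 11.298 = 1077.3 W.
All ideal ⇒ P_in = P_out, so I_supply = 1077.3/220 = 4.90 A.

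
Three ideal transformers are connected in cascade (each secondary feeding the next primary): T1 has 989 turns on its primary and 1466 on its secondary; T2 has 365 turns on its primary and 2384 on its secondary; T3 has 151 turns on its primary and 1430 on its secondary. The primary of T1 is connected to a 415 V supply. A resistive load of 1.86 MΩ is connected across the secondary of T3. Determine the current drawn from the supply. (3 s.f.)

Secondary of T1: V = 415.00 × 1466/989 = 615.16 V.
Secondary of T2: V = 615.16 × 2384/365 = 4017.9 V.
Secondary of T3: V = 4017.9 × 1430/151 = 38050 V.
I_load = 38050/(1.86×10^6) = 0.020457 A, so P_out = 38050 × 0.020457 = 778.40 W.
All ideal ⇒ P_in = P_out, so I_supply = 778.40/415 = 1.88 A.

I_supply ≈ 1.88 A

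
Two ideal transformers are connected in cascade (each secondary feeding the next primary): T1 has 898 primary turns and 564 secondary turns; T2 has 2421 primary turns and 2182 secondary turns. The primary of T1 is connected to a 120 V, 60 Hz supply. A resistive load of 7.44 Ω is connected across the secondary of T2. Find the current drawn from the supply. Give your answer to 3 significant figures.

After T1: V = 120.00 × 564/898 = 75.367 V.
After T2: V = 75.367 × 2182/2421 = 67.927 V.
I_load = 67.927/7.44 = 9.1300 A, so P_out = 67.927 × 9.1300 = 620.18 W.
All ideal ⇒ P_in = P_out, so I_supply = 620.18/120 = 5.17 A.

I_supply ≈ 5.17 A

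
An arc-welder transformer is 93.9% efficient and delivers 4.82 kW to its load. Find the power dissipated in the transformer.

P_in = P_out/η = 4820/0.939 = 5133.12 W.
P_loss = P_in − P_out = 5133.12 − 4820 = 313 W.

P_loss ≈ 313 W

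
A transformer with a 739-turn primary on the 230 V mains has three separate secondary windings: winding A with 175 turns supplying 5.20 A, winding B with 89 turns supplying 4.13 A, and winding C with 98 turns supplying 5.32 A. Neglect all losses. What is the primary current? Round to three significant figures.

V_A = 230 × 175/739 = 54.465 V; V_B = 230 × 89/739 = 27.700 V; V_C = 230 × 98/739 = 30.501 V.
P_out = V_A I_A + V_B I_B + V_C I_C = 54.465×5.20 + 27.700×4.13 + 30.501×5.32 = 283.22 + 114.40 + 162.26 = 559.88 W.
Ideal ⇒ P_in = P_out, so I_p = P_out/V_p = 559.88/230 = 2.43 A.

I_p ≈ 2.43 A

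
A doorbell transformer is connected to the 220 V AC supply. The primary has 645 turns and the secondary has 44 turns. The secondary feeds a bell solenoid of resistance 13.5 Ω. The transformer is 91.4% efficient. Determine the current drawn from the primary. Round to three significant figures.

V_s = 220 × 44/645 = 15.008 V.
I_s = V_s/R = 15.008/13.5 = 1.1117 A.
P_out = V_s I_s = 15.008 × 1.1117 = 16.684 W.
P_in = P_out/η = 16.684/0.914 = 18.254 W.
I_p = P_in/V_p = 18.254/220 = 0.0830 A.

I_p ≈ 0.0830 A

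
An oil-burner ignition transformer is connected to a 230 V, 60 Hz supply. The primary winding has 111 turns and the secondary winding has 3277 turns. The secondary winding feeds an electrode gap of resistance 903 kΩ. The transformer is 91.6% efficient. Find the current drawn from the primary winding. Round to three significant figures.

V_s = 230 × 3277/111 = 6790.2 V.
I_s = V_s/R = 6790.2/903000 = 0.0075196 A.
P_out = V_s I_s = 6790.2 × 0.0075196 = 51.059 W.
P_in = P_out/η = 51.059/0.916 = 55.742 W.
I_p = P_in/V_p = 55.742/230 = 0.242 A.

I_p ≈ 0.242 A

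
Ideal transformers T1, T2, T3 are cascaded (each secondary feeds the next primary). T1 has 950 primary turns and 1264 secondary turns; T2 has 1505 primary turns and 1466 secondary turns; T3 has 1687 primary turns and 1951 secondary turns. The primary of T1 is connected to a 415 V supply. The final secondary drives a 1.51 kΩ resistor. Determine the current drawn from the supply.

I_supply ≈ 0.617 A

After T1: V = 415.00 × 1264/950 = 552.17 V.
After T2: V = 552.17 × 1466/1505 = 537.86 V.
After T3: V = 537.86 × 1951/1687 = 622.03 V.
I_load = 622.03/1510 = 0.41194 A, so P_out = 622.03 × 0.41194 = 256.24 W.
All ideal ⇒ P_in = P_out, so I_supply = 256.24/415 = 0.617 A.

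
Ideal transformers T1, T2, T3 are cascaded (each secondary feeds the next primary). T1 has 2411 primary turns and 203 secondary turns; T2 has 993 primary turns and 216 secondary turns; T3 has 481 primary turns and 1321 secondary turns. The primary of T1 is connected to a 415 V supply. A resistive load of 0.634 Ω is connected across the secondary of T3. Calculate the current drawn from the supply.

I_supply ≈ 1.66 A

After T1: V = 415.00 × 203/2411 = 34.942 V.
After T2: V = 34.942 × 216/993 = 7.6007 V.
After T3: V = 7.6007 × 1321/481 = 20.874 V.
I_load = 20.874/0.634 = 32.925 A, so P_out = 20.874 × 32.925 = 687.27 W.
All ideal ⇒ P_in = P_out, so I_supply = 687.27/415 = 1.66 A.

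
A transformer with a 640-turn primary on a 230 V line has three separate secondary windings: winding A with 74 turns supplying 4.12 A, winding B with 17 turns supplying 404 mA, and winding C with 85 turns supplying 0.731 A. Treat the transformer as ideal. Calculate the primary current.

V_A = 230 × 74/640 = 26.594 V; V_B = 230 × 17/640 = 6.1094 V; V_C = 230 × 85/640 = 30.547 V.
P_out = V_A I_A + V_B I_B + V_C I_C = 26.594×4.12 + 6.1094×0.404 + 30.547×0.731 = 109.57 + 2.4682 + 22.330 = 134.36 W.
Ideal ⇒ P_in = P_out, so I_p = P_out/V_p = 134.36/230 = 0.584 A.

I_p ≈ 0.584 A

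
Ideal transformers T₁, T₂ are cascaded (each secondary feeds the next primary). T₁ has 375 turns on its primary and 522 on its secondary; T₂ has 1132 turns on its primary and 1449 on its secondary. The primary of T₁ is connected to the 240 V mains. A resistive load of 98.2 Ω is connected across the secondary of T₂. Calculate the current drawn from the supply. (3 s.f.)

After T₁: V = 240.00 × 522/375 = 334.08 V.
After T₂: V = 334.08 × 1449/1132 = 427.63 V.
I_load = 427.63/98.2 = 4.3547 A, so P_out = 427.63 × 4.3547 = 1862.2 W.
All ideal ⇒ P_in = P_out, so I_supply = 1862.2/240 = 7.76 A.

I_supply ≈ 7.76 A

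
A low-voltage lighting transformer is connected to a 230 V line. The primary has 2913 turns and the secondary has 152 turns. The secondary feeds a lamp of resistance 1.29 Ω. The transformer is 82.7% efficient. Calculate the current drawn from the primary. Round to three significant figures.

I_p ≈ 0.587 A

V_s = 230 × 152/2913 = 12.001 V.
I_s = V_s/R = 12.001/1.29 = 9.3034 A.
P_out = V_s I_s = 12.001 × 9.3034 = 111.65 W.
P_in = P_out/η = 111.65/0.827 = 135.01 W.
I_p = P_in/V_p = 135.01/230 = 0.587 A.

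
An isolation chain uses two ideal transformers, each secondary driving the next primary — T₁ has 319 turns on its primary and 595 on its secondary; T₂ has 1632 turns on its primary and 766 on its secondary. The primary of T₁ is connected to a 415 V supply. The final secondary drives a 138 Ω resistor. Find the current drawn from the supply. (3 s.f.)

I_supply ≈ 2.30 A

After T₁: V = 415.00 × 595/319 = 774.06 V.
After T₂: V = 774.06 × 766/1632 = 363.31 V.
I_load = 363.31/138 = 2.6327 A, so P_out = 363.31 × 2.6327 = 956.50 W.
All ideal ⇒ P_in = P_out, so I_supply = 956.50/415 = 2.30 A.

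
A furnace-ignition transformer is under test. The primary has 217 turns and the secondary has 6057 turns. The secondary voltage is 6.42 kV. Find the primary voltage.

V_p ≈ 230 V

V_p/V_s = N_p/N_s, so V_p = 6420 × 217/6057 = 230 V.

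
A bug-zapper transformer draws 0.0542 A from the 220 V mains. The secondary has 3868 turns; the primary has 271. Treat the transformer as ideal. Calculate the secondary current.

I_s ≈ 0.00380 A

I_s/I_p = N_p/N_s, so I_s = 0.0542 × 271/3868 = 0.00380 A.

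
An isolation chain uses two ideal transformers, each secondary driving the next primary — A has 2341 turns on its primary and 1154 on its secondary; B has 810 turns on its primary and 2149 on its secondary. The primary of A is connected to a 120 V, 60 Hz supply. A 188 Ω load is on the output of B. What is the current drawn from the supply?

I_supply ≈ 1.09 A

Secondary of A: V = 120.00 × 1154/2341 = 59.154 V.
Secondary of B: V = 59.154 × 2149/810 = 156.94 V.
I_load = 156.94/188 = 0.83479 A, so P_out = 156.94 × 0.83479 = 131.01 W.
All ideal ⇒ P_in = P_out, so I_supply = 131.01/120 = 1.09 A.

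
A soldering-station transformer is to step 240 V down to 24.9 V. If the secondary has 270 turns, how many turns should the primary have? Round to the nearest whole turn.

N_p/N_s = V_p/V_s, so N_p = 270 × 240/24.9 = 2602.4 ≈ 2602 turns.

N_p = 2602 turns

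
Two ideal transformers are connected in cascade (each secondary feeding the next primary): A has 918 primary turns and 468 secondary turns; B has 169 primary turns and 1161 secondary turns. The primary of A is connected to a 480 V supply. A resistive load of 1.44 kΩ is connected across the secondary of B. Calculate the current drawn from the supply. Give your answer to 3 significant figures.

Secondary of A: V = 480.00 × 468/918 = 244.71 V.
Secondary of B: V = 244.71 × 1161/169 = 1681.1 V.
I_load = 1681.1/1440 = 1.1674 A, so P_out = 1681.1 × 1.1674 = 1962.5 W.
All ideal ⇒ P_in = P_out, so I_supply = 1962.5/480 = 4.09 A.

I_supply ≈ 4.09 A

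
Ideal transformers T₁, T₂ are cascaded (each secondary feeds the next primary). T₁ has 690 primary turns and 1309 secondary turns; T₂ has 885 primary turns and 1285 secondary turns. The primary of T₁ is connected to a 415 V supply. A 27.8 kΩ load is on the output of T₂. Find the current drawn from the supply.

Secondary of T₁: V = 415.00 × 1309/690 = 787.30 V.
Secondary of T₂: V = 787.30 × 1285/885 = 1143.1 V.
I_load = 1143.1/27800 = 0.041120 A, so P_out = 1143.1 × 0.041120 = 47.006 W.
All ideal ⇒ P_in = P_out, so I_supply = 47.006/415 = 0.113 A.

I_supply ≈ 0.113 A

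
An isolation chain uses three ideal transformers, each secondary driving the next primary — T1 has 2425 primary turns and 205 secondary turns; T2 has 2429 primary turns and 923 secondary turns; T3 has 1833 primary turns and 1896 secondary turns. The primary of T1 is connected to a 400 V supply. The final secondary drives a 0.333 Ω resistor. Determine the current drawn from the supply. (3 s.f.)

I_supply ≈ 1.33 A

Secondary of T1: V = 400.00 × 205/2425 = 33.814 V.
Secondary of T2: V = 33.814 × 923/2429 = 12.849 V.
Secondary of T3: V = 12.849 × 1896/1833 = 13.291 V.
I_load = 13.291/0.333 = 39.912 A, so P_out = 13.291 × 39.912 = 530.47 W.
All ideal ⇒ P_in = P_out, so I_supply = 530.47/400 = 1.33 A.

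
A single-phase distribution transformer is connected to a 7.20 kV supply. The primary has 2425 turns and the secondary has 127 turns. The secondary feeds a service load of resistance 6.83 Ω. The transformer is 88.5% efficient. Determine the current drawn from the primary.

I_p ≈ 3.27 A

V_s = 7200 × 127/2425 = 377.07 V.
I_s = V_s/R = 377.07/6.83 = 55.208 A.
P_out = V_s I_s = 377.07 × 55.208 = 20817 W.
P_in = P_out/η = 20817/0.885 = 23523 W.
I_p = P_in/V_p = 23523/7200 = 3.27 A.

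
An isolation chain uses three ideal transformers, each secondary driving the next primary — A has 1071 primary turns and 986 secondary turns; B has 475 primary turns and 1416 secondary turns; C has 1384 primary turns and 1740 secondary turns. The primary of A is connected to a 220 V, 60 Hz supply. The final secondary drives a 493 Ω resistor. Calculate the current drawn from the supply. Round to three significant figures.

I_supply ≈ 5.31 A

After A: V = 220.00 × 986/1071 = 202.54 V.
After B: V = 202.54 × 1416/475 = 603.78 V.
After C: V = 603.78 × 1740/1384 = 759.09 V.
I_load = 759.09/493 = 1.5397 A, so P_out = 759.09 × 1.5397 = 1168.8 W.
All ideal ⇒ P_in = P_out, so I_supply = 1168.8/220 = 5.31 A.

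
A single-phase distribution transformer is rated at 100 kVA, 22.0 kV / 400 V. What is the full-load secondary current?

I_s ≈ 250 A

I_s = S/V_s = 100000/400 = 250 A.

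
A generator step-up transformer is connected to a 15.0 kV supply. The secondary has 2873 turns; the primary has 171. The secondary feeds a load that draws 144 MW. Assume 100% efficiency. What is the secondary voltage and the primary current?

V_s = V_p × N_s/N_p = 15000 × 2873/171 = 252020 V.
I_s = P/V_s = 1.44×10^8/252020 = 571.39 A.
I_p = I_s × N_s/N_p = 571.39 × 2873/171 = 9600 A.

V_s ≈ 252000 V, I_p ≈ 9600 A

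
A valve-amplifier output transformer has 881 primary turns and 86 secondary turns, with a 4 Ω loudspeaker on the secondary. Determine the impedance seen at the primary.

Z_p = (N_p/N_s)² × Z_s = (881/86)² × 4 = 420 Ω.

Z_p ≈ 420 Ω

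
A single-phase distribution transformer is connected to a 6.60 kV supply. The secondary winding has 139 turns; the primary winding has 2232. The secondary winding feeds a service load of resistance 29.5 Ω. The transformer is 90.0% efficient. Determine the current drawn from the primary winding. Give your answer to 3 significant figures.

I_p ≈ 0.964 A

V_s = 6600 × 139/2232 = 411.02 V.
I_s = V_s/R = 411.02/29.5 = 13.933 A.
P_out = V_s I_s = 411.02 × 13.933 = 5726.7 W.
P_in = P_out/η = 5726.7/0.900 = 6363.0 W.
I_p = P_in/V_p = 6363.0/6600 = 0.964 A.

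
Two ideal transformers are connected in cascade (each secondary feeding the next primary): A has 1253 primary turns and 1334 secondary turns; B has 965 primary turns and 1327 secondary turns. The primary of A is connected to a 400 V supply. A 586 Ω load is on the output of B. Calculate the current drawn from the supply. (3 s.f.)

I_supply ≈ 1.46 A

After A: V = 400.00 × 1334/1253 = 425.86 V.
After B: V = 425.86 × 1327/965 = 585.61 V.
I_load = 585.61/586 = 0.99933 A, so P_out = 585.61 × 0.99933 = 585.22 W.
All ideal ⇒ P_in = P_out, so I_supply = 585.22/400 = 1.46 A.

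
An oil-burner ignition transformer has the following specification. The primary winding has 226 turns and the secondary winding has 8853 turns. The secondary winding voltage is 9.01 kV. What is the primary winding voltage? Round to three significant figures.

V_p/V_s = N_p/N_s, so V_p = 9010 × 226/8853 = 230 V.

V_p ≈ 230 V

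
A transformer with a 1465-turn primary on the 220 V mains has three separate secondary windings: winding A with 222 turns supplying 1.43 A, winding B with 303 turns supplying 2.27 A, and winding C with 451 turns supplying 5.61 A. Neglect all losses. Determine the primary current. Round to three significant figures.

I_p ≈ 2.41 A

V_A = 220 × 222/1465 = 33.338 V; V_B = 220 × 303/1465 = 45.502 V; V_C = 220 × 451/1465 = 67.727 V.
P_out = V_A I_A + V_B I_B + V_C I_C = 33.338×1.43 + 45.502×2.27 + 67.727×5.61 = 47.673 + 103.29 + 379.95 = 530.91 W.
Ideal ⇒ P_in = P_out, so I_p = P_out/V_p = 530.91/220 = 2.41 A.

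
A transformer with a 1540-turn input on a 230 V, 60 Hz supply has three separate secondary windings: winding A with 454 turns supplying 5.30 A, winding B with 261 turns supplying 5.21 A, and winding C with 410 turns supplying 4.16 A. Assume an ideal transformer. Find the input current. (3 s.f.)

V_A = 230 × 454/1540 = 67.805 V; V_B = 230 × 261/1540 = 38.981 V; V_C = 230 × 410/1540 = 61.234 V.
P_out = V_A I_A + V_B I_B + V_C I_C = 67.805×5.30 + 38.981×5.21 + 61.234×4.16 = 359.37 + 203.09 + 254.73 = 817.19 W.
Ideal ⇒ P_in = P_out, so I_in = P_out/V_in = 817.19/230 = 3.55 A.

I_in ≈ 3.55 A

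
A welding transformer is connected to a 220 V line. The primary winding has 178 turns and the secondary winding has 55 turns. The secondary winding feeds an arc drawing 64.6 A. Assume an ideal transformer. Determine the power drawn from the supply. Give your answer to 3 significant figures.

I_p = I_s × N_s/N_p = 64.6 × 55/178 = 19.961 A.
P = V_p I_p = 220 × 19.961 = 4390 W.

P ≈ 4390 W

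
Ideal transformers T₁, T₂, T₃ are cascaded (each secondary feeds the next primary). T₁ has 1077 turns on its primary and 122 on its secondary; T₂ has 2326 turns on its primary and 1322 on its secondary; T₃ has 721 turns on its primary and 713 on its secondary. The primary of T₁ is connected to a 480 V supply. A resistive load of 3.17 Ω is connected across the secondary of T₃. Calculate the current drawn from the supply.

I_supply ≈ 0.614 A

Secondary of T₁: V = 480.00 × 122/1077 = 54.373 V.
Secondary of T₂: V = 54.373 × 1322/2326 = 30.903 V.
Secondary of T₃: V = 30.903 × 713/721 = 30.561 V.
I_load = 30.561/3.17 = 9.6406 A, so P_out = 30.561 × 9.6406 = 294.62 W.
All ideal ⇒ P_in = P_out, so I_supply = 294.62/480 = 0.614 A.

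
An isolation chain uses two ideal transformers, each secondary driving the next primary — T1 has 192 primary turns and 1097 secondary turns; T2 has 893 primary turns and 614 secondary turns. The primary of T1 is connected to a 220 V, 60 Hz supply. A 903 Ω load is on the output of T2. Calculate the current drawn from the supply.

Secondary of T1: V = 220.00 × 1097/192 = 1257.0 V.
Secondary of T2: V = 1257.0 × 614/893 = 864.26 V.
I_load = 864.26/903 = 0.95710 A, so P_out = 864.26 × 0.95710 = 827.18 W.
All ideal ⇒ P_in = P_out, so I_supply = 827.18/220 = 3.76 A.

I_supply ≈ 3.76 A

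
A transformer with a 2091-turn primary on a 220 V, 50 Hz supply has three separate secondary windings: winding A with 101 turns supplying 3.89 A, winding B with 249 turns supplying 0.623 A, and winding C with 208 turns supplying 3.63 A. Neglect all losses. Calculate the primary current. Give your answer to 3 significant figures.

V_A = 220 × 101/2091 = 10.626 V; V_B = 220 × 249/2091 = 26.198 V; V_C = 220 × 208/2091 = 21.884 V.
P_out = V_A I_A + V_B I_B + V_C I_C = 10.626×3.89 + 26.198×0.623 + 21.884×3.63 = 41.337 + 16.321 + 79.440 = 137.10 W.
Ideal ⇒ P_in = P_out, so I_p = P_out/V_p = 137.10/220 = 0.623 A.

I_p ≈ 0.623 A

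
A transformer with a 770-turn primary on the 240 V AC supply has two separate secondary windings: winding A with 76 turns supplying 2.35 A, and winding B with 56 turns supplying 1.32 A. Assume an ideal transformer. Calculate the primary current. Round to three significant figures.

V_A = 240 × 76/770 = 23.688 V; V_B = 240 × 56/770 = 17.455 V.
P_out = V_A I_A + V_B I_B = 23.688×2.35 + 17.455×1.32 = 55.668 + 23.040 = 78.708 W.
Ideal ⇒ P_in = P_out, so I_p = P_out/V_p = 78.708/240 = 0.328 A.

I_p ≈ 0.328 A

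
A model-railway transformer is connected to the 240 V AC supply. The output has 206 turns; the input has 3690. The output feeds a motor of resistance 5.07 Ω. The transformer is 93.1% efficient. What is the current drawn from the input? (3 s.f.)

I_in ≈ 0.158 A

V_out = 240 × 206/3690 = 13.398 V.
I_out = V_out/R = 13.398/5.07 = 2.6427 A.
P_out = V_out I_out = 13.398 × 2.6427 = 35.408 W.
P_in = P_out/η = 35.408/0.931 = 38.032 W.
I_in = P_in/V_in = 38.032/240 = 0.158 A.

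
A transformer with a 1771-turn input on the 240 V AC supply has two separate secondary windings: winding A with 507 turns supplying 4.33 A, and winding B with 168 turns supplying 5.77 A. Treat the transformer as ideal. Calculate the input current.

V_A = 240 × 507/1771 = 68.707 V; V_B = 240 × 168/1771 = 22.767 V.
P_out = V_A I_A + V_B I_B = 68.707×4.33 + 22.767×5.77 = 297.50 + 131.36 = 428.87 W.
Ideal ⇒ P_in = P_out, so I_in = P_out/V_in = 428.87/240 = 1.79 A.

I_in ≈ 1.79 A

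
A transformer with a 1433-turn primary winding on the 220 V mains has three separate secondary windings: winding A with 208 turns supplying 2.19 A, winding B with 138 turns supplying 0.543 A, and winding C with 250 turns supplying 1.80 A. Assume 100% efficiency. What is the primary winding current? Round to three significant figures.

V_A = 220 × 208/1433 = 31.933 V; V_B = 220 × 138/1433 = 21.186 V; V_C = 220 × 250/1433 = 38.381 V.
P_out = V_A I_A + V_B I_B + V_C I_C = 31.933×2.19 + 21.186×0.543 + 38.381×1.80 = 69.933 + 11.504 + 69.086 = 150.52 W.
Ideal ⇒ P_in = P_out, so I_p = P_out/V_p = 150.52/220 = 0.684 A.

I_p ≈ 0.684 A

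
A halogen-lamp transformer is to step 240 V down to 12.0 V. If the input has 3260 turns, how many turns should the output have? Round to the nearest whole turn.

N_out = 163 turns

N_out/N_in = V_out/V_in, so N_out = 3260 × 12.0/240 = 163.0 ≈ 163 turns.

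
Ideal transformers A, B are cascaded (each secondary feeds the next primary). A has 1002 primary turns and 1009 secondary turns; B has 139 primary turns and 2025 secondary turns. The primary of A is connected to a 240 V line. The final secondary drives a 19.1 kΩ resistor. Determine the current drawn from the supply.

I_supply ≈ 2.70 A

Secondary of A: V = 240.00 × 1009/1002 = 241.68 V.
Secondary of B: V = 241.68 × 2025/139 = 3520.8 V.
I_load = 3520.8/19100 = 0.18434 A, so P_out = 3520.8 × 0.18434 = 649.02 W.
All ideal ⇒ P_in = P_out, so I_supply = 649.02/240 = 2.70 A.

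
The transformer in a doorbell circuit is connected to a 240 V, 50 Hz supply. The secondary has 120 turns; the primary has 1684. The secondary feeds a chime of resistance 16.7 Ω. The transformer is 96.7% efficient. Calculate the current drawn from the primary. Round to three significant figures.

I_p ≈ 0.0755 A

V_s = 240 × 120/1684 = 17.102 V.
I_s = V_s/R = 17.102/16.7 = 1.0241 A.
P_out = V_s I_s = 17.102 × 1.0241 = 17.514 W.
P_in = P_out/η = 17.514/0.967 = 18.112 W.
I_p = P_in/V_p = 18.112/240 = 0.0755 A.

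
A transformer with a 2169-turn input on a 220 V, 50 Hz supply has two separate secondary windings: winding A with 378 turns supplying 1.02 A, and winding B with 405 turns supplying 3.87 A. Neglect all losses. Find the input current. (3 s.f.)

V_A = 220 × 378/2169 = 38.340 V; V_B = 220 × 405/2169 = 41.079 V.
P_out = V_A I_A + V_B I_B = 38.340×1.02 + 41.079×3.87 = 39.107 + 158.98 = 198.08 W.
Ideal ⇒ P_in = P_out, so I_in = P_out/V_in = 198.08/220 = 0.900 A.

I_in ≈ 0.900 A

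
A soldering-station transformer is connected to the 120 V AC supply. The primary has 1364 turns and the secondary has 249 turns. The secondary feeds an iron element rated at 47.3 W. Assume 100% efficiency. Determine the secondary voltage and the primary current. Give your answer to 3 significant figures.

V_s = V_p × N_s/N_p = 120 × 249/1364 = 21.906 V.
I_s = P/V_s = 47.3/21.906 = 2.1592 A.
I_p = I_s × N_s/N_p = 2.1592 × 249/1364 = 0.394 A.

V_s ≈ 21.9 V, I_p ≈ 0.394 A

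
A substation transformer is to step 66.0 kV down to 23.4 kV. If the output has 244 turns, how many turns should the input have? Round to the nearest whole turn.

N_in/N_out = V_in/V_out, so N_in = 244 × 66000/23400 = 688.2 ≈ 688 turns.

N_in = 688 turns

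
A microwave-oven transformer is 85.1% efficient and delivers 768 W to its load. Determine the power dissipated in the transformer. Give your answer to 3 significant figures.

P_in = P_out/η = 768/0.851 = 902.468 W.
P_loss = P_in − P_out = 902.468 − 768 = 134 W.

P_loss ≈ 134 W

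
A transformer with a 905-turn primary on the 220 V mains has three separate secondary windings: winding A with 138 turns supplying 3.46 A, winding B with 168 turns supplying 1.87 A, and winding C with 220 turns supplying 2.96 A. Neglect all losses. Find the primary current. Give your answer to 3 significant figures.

I_p ≈ 1.59 A

V_A = 220 × 138/905 = 33.547 V; V_B = 220 × 168/905 = 40.840 V; V_C = 220 × 220/905 = 53.481 V.
P_out = V_A I_A + V_B I_B + V_C I_C = 33.547×3.46 + 40.840×1.87 + 53.481×2.96 = 116.07 + 76.370 + 158.30 = 350.75 W.
Ideal ⇒ P_in = P_out, so I_p = P_out/V_p = 350.75/220 = 1.59 A.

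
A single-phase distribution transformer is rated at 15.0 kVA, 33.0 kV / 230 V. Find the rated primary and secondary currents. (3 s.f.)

I_p = S/V_p = 15000/33000 = 0.455 A.
I_s = S/V_s = 15000/230 = 65.2 A.

I_p ≈ 0.455 A, I_s ≈ 65.2 A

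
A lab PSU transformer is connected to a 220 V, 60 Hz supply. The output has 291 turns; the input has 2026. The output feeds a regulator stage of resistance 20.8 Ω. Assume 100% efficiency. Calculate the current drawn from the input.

V_out = V_in × N_out/N_in = 220 × 291/2026 = 31.599 V.
I_out = V_out/R = 31.599/20.8 = 1.5192 A.
For an ideal transformer I_in N_in = I_out N_out, so I_in = 1.5192 × 291/2026 = 0.218 A.

I_in ≈ 0.218 A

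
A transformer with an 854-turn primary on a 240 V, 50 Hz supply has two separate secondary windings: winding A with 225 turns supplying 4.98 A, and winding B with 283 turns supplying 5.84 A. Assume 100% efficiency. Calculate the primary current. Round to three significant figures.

I_p ≈ 3.25 A

V_A = 240 × 225/854 = 63.232 V; V_B = 240 × 283/854 = 79.532 V.
P_out = V_A I_A + V_B I_B = 63.232×4.98 + 79.532×5.84 = 314.89 + 464.46 = 779.36 W.
Ideal ⇒ P_in = P_out, so I_p = P_out/V_p = 779.36/240 = 3.25 A.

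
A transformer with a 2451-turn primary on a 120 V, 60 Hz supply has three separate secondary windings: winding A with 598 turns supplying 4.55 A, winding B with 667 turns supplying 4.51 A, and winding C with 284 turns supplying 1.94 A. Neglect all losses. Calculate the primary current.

I_p ≈ 2.56 A

V_A = 120 × 598/2451 = 29.278 V; V_B = 120 × 667/2451 = 32.656 V; V_C = 120 × 284/2451 = 13.905 V.
P_out = V_A I_A + V_B I_B + V_C I_C = 29.278×4.55 + 32.656×4.51 + 13.905×1.94 = 133.21 + 147.28 + 26.975 = 307.47 W.
Ideal ⇒ P_in = P_out, so I_p = P_out/V_p = 307.47/120 = 2.56 A.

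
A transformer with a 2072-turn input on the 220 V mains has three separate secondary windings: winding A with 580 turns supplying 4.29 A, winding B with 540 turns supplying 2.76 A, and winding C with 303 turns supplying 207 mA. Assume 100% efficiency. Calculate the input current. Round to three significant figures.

V_A = 220 × 580/2072 = 61.583 V; V_B = 220 × 540/2072 = 57.336 V; V_C = 220 × 303/2072 = 32.172 V.
P_out = V_A I_A + V_B I_B + V_C I_C = 61.583×4.29 + 57.336×2.76 + 32.172×0.207 = 264.19 + 158.25 + 6.6596 = 429.10 W.
Ideal ⇒ P_in = P_out, so I_in = P_out/V_in = 429.10/220 = 1.95 A.

I_in ≈ 1.95 A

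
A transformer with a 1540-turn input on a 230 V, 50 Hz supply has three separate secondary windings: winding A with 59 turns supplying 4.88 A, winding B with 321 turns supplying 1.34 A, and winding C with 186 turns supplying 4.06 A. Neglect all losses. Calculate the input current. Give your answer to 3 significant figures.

I_in ≈ 0.957 A

V_A = 230 × 59/1540 = 8.8117 V; V_B = 230 × 321/1540 = 47.942 V; V_C = 230 × 186/1540 = 27.779 V.
P_out = V_A I_A + V_B I_B + V_C I_C = 8.8117×4.88 + 47.942×1.34 + 27.779×4.06 = 43.001 + 64.242 + 112.78 = 220.03 W.
Ideal ⇒ P_in = P_out, so I_in = P_out/V_in = 220.03/230 = 0.957 A.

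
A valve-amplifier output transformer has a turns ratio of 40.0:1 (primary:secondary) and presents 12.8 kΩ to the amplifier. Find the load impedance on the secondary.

Z_s = Z_p/(N_p/N_s)² = 12800/40.0² = 8.00 Ω.

Z_s ≈ 8.00 Ω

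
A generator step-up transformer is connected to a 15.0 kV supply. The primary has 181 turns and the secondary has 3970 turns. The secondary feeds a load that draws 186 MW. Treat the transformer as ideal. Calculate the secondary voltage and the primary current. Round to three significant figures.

V_s = V_p × N_s/N_p = 15000 × 3970/181 = 329010 V.
I_s = P/V_s = 1.86×10^8/329010 = 565.34 A.
I_p = I_s × N_s/N_p = 565.34 × 3970/181 = 12400 A.

V_s ≈ 329000 V, I_p ≈ 12400 A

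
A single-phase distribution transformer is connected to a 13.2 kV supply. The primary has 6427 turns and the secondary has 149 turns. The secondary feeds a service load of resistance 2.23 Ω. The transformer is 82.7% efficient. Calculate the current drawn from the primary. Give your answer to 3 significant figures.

V_s = 13200 × 149/6427 = 306.02 V.
I_s = V_s/R = 306.02/2.23 = 137.23 A.
P_out = V_s I_s = 306.02 × 137.23 = 41995 W.
P_in = P_out/η = 41995/0.827 = 50780 W.
I_p = P_in/V_p = 50780/13200 = 3.85 A.

I_p ≈ 3.85 A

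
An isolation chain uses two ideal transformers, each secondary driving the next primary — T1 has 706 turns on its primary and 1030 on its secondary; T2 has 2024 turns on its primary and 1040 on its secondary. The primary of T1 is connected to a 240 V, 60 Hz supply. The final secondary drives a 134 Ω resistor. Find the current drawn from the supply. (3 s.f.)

After T1: V = 240.00 × 1030/706 = 350.14 V.
After T2: V = 350.14 × 1040/2024 = 179.91 V.
I_load = 179.91/134 = 1.3426 A, so P_out = 179.91 × 1.3426 = 241.56 W.
All ideal ⇒ P_in = P_out, so I_supply = 241.56/240 = 1.01 A.

I_supply ≈ 1.01 A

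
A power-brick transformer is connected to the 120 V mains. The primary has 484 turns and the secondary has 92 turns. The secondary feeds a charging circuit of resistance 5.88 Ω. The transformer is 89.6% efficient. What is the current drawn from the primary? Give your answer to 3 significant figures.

V_s = 120 × 92/484 = 22.810 V.
I_s = V_s/R = 22.810/5.88 = 3.8792 A.
P_out = V_s I_s = 22.810 × 3.8792 = 88.485 W.
P_in = P_out/η = 88.485/0.896 = 98.756 W.
I_p = P_in/V_p = 98.756/120 = 0.823 A.

I_p ≈ 0.823 A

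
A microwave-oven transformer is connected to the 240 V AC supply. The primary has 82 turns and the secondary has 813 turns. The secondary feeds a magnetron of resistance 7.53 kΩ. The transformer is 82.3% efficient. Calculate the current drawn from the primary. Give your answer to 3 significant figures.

I_p ≈ 3.81 A

V_s = 240 × 813/82 = 2379.5 V.
I_s = V_s/R = 2379.5/7530 = 0.31600 A.
P_out = V_s I_s = 2379.5 × 0.31600 = 751.94 W.
P_in = P_out/η = 751.94/0.823 = 913.65 W.
I_p = P_in/V_p = 913.65/240 = 3.81 A.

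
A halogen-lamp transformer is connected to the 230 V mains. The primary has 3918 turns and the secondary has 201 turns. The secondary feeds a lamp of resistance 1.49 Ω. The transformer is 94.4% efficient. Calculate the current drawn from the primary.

I_p ≈ 0.430 A

V_s = 230 × 201/3918 = 11.799 V.
I_s = V_s/R = 11.799/1.49 = 7.9191 A.
P_out = V_s I_s = 11.799 × 7.9191 = 93.440 W.
P_in = P_out/η = 93.440/0.944 = 98.983 W.
I_p = P_in/V_p = 98.983/230 = 0.430 A.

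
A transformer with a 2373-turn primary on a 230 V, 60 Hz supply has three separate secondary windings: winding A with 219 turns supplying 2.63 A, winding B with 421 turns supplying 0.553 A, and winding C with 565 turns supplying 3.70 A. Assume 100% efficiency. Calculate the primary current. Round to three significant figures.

I_p ≈ 1.22 A

V_A = 230 × 219/2373 = 21.226 V; V_B = 230 × 421/2373 = 40.805 V; V_C = 230 × 565/2373 = 54.762 V.
P_out = V_A I_A + V_B I_B + V_C I_C = 21.226×2.63 + 40.805×0.553 + 54.762×3.70 = 55.825 + 22.565 + 202.62 = 281.01 W.
Ideal ⇒ P_in = P_out, so I_p = P_out/V_p = 281.01/230 = 1.22 A.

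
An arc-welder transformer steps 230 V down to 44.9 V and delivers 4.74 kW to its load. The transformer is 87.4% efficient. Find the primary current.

I_p ≈ 23.6 A

P_in = P_out/η = 4740/0.874 = 5423.3 W.
I_p = P_in/V_p = 5423.3/230 = 23.6 A.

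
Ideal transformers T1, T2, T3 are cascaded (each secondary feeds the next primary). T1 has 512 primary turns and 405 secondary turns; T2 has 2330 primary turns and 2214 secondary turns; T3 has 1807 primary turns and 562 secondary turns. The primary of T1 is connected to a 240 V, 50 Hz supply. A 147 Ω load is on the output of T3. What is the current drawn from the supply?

Secondary of T1: V = 240.00 × 405/512 = 189.84 V.
Secondary of T2: V = 189.84 × 2214/2330 = 180.39 V.
Secondary of T3: V = 180.39 × 562/1807 = 56.104 V.
I_load = 56.104/147 = 0.38166 A, so P_out = 56.104 × 0.38166 = 21.413 W.
All ideal ⇒ P_in = P_out, so I_supply = 21.413/240 = 0.0892 A.

I_supply ≈ 0.0892 A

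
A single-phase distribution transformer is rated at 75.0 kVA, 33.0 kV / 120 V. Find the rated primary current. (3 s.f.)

I_p = S/V_p = 75000/33000 = 2.27 A.

I_p ≈ 2.27 A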